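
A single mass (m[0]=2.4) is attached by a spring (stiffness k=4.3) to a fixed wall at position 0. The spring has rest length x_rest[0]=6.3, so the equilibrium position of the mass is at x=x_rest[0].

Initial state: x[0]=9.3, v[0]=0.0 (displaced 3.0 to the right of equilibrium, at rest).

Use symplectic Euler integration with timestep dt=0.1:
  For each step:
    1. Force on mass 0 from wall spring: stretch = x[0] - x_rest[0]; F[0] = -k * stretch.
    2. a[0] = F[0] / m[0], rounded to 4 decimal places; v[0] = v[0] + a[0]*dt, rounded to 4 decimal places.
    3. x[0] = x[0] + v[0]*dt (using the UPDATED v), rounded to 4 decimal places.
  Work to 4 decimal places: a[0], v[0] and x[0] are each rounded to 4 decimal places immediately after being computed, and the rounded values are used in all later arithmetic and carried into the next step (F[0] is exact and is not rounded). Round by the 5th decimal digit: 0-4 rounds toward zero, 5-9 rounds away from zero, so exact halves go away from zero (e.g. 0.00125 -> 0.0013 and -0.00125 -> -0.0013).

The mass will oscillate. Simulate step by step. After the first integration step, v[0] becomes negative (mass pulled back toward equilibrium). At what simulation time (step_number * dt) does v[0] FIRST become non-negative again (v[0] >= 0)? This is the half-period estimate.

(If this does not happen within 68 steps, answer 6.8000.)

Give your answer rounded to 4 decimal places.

Answer: 2.4000

Derivation:
Step 0: x=[9.3000] v=[0.0000]
Step 1: x=[9.2463] v=[-0.5375]
Step 2: x=[9.1398] v=[-1.0654]
Step 3: x=[8.9824] v=[-1.5742]
Step 4: x=[8.7769] v=[-2.0548]
Step 5: x=[8.5270] v=[-2.4986]
Step 6: x=[8.2372] v=[-2.8976]
Step 7: x=[7.9127] v=[-3.2447]
Step 8: x=[7.5593] v=[-3.5336]
Step 9: x=[7.1834] v=[-3.7592]
Step 10: x=[6.7917] v=[-3.9175]
Step 11: x=[6.3911] v=[-4.0056]
Step 12: x=[5.9889] v=[-4.0219]
Step 13: x=[5.5923] v=[-3.9662]
Step 14: x=[5.2084] v=[-3.8394]
Step 15: x=[4.8440] v=[-3.6438]
Step 16: x=[4.5057] v=[-3.3829]
Step 17: x=[4.1996] v=[-3.0614]
Step 18: x=[3.9311] v=[-2.6851]
Step 19: x=[3.7050] v=[-2.2607]
Step 20: x=[3.5254] v=[-1.7958]
Step 21: x=[3.3955] v=[-1.2987]
Step 22: x=[3.3177] v=[-0.7783]
Step 23: x=[3.2933] v=[-0.2440]
Step 24: x=[3.3228] v=[0.2947]
First v>=0 after going negative at step 24, time=2.4000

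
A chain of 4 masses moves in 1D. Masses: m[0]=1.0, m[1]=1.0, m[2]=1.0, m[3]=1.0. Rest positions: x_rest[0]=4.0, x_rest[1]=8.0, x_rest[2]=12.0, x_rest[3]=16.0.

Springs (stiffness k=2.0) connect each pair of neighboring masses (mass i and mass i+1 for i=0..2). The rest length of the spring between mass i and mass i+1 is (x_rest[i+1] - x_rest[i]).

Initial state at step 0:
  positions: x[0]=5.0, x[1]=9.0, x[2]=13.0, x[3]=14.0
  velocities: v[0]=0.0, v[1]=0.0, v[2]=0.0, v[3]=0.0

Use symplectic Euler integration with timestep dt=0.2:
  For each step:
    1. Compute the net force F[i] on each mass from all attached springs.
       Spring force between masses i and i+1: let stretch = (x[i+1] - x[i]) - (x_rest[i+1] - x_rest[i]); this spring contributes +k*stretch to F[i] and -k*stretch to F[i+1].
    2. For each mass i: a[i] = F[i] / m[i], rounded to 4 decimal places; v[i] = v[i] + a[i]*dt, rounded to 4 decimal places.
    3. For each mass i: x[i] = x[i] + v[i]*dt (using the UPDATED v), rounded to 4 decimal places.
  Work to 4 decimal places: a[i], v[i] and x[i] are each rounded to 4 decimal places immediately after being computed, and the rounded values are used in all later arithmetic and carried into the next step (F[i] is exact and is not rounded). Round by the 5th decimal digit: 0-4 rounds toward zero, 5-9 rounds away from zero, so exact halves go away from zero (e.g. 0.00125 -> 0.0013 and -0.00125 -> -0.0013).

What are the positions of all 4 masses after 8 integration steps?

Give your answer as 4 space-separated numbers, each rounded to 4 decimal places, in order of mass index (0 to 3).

Step 0: x=[5.0000 9.0000 13.0000 14.0000] v=[0.0000 0.0000 0.0000 0.0000]
Step 1: x=[5.0000 9.0000 12.7600 14.2400] v=[0.0000 0.0000 -1.2000 1.2000]
Step 2: x=[5.0000 8.9808 12.3376 14.6816] v=[0.0000 -0.0960 -2.1120 2.2080]
Step 3: x=[4.9985 8.9117 11.8342 15.2557] v=[-0.0077 -0.3456 -2.5171 2.8704]
Step 4: x=[4.9900 8.7633 11.3707 15.8761] v=[-0.0424 -0.7419 -2.3175 3.1018]
Step 5: x=[4.9634 8.5216 11.0590 16.4560] v=[-0.1331 -1.2083 -1.5583 2.8996]
Step 6: x=[4.9014 8.1983 10.9761 16.9242] v=[-0.3098 -1.6166 -0.4145 2.3408]
Step 7: x=[4.7832 7.8335 11.1468 17.2365] v=[-0.5910 -1.8242 0.8536 1.5616]
Step 8: x=[4.5890 7.4897 11.5396 17.3816] v=[-0.9709 -1.7190 1.9642 0.7257]

Answer: 4.5890 7.4897 11.5396 17.3816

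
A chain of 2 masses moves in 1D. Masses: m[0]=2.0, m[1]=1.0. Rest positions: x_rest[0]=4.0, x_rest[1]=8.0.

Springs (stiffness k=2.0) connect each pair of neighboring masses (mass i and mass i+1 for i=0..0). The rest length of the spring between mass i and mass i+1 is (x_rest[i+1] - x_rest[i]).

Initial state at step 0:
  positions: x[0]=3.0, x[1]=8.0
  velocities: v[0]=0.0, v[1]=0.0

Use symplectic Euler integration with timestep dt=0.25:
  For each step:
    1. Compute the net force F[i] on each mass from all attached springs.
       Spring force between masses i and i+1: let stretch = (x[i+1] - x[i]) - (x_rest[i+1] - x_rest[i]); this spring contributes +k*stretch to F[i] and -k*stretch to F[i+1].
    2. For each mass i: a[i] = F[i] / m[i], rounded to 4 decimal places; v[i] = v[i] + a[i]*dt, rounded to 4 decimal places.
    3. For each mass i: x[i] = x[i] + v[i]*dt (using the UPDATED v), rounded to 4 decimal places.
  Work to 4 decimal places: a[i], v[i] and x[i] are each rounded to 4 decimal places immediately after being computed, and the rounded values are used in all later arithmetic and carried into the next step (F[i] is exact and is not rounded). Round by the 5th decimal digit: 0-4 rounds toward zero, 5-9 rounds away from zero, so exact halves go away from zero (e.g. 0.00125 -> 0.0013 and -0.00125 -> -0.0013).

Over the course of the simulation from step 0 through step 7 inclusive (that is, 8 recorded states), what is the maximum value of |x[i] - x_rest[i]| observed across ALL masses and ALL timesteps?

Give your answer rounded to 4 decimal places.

Answer: 1.3436

Derivation:
Step 0: x=[3.0000 8.0000] v=[0.0000 0.0000]
Step 1: x=[3.0625 7.8750] v=[0.2500 -0.5000]
Step 2: x=[3.1758 7.6484] v=[0.4531 -0.9063]
Step 3: x=[3.3186 7.3628] v=[0.5713 -1.1426]
Step 4: x=[3.4642 7.0716] v=[0.5824 -1.1647]
Step 5: x=[3.5853 6.8295] v=[0.4843 -0.9684]
Step 6: x=[3.6592 6.6819] v=[0.2954 -0.5905]
Step 7: x=[3.6720 6.6564] v=[0.0511 -0.1019]
Max displacement = 1.3436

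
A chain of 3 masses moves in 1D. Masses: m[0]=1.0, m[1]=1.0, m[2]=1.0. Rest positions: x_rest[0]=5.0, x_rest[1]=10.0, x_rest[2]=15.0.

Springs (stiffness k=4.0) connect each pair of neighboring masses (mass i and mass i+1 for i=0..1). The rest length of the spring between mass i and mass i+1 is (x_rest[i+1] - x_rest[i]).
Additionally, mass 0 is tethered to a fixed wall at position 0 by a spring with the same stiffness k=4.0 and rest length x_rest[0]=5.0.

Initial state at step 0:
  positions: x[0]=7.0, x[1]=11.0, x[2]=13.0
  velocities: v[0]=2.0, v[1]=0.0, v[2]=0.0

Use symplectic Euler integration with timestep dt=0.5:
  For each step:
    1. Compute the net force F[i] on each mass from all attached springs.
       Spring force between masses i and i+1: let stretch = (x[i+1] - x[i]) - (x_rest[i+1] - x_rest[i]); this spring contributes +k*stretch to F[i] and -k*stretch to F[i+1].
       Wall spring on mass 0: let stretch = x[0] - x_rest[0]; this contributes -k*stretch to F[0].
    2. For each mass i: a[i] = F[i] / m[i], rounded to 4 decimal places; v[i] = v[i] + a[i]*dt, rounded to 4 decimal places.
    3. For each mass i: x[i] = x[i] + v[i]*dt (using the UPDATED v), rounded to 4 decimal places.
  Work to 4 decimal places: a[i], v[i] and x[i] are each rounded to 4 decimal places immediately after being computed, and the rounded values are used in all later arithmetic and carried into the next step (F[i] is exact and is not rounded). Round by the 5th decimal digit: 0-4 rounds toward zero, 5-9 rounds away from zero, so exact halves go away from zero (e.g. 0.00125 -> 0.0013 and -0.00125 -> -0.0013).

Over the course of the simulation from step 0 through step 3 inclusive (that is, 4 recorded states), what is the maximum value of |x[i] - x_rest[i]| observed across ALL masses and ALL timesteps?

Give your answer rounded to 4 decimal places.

Answer: 3.0000

Derivation:
Step 0: x=[7.0000 11.0000 13.0000] v=[2.0000 0.0000 0.0000]
Step 1: x=[5.0000 9.0000 16.0000] v=[-4.0000 -4.0000 6.0000]
Step 2: x=[2.0000 10.0000 17.0000] v=[-6.0000 2.0000 2.0000]
Step 3: x=[5.0000 10.0000 16.0000] v=[6.0000 0.0000 -2.0000]
Max displacement = 3.0000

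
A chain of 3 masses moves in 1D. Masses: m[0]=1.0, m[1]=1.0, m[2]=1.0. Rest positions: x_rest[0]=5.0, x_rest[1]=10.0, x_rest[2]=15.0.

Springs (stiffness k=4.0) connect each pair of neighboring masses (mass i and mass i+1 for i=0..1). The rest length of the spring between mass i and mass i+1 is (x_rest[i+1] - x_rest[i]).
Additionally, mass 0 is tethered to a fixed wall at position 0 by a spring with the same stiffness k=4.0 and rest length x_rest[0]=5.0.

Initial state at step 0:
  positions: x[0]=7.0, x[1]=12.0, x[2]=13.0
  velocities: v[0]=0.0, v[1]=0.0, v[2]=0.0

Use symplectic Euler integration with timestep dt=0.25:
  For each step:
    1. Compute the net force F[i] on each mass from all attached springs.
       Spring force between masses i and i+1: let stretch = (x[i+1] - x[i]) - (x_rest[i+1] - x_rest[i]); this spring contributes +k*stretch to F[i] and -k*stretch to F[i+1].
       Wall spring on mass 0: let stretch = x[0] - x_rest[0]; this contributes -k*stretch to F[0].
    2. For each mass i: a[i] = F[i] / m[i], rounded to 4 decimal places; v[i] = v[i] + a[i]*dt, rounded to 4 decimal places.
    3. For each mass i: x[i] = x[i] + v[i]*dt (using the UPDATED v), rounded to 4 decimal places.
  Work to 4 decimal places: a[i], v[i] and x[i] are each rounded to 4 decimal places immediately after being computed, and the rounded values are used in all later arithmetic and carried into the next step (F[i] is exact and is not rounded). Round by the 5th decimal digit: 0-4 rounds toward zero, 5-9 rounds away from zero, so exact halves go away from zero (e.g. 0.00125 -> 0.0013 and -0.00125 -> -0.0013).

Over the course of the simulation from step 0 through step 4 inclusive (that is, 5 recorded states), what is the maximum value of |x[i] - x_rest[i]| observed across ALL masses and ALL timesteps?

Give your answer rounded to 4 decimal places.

Step 0: x=[7.0000 12.0000 13.0000] v=[0.0000 0.0000 0.0000]
Step 1: x=[6.5000 11.0000 14.0000] v=[-2.0000 -4.0000 4.0000]
Step 2: x=[5.5000 9.6250 15.5000] v=[-4.0000 -5.5000 6.0000]
Step 3: x=[4.1563 8.6875 16.7813] v=[-5.3750 -3.7500 5.1250]
Step 4: x=[2.9063 8.6407 17.2891] v=[-5.0001 -0.1874 2.0312]
Max displacement = 2.2891

Answer: 2.2891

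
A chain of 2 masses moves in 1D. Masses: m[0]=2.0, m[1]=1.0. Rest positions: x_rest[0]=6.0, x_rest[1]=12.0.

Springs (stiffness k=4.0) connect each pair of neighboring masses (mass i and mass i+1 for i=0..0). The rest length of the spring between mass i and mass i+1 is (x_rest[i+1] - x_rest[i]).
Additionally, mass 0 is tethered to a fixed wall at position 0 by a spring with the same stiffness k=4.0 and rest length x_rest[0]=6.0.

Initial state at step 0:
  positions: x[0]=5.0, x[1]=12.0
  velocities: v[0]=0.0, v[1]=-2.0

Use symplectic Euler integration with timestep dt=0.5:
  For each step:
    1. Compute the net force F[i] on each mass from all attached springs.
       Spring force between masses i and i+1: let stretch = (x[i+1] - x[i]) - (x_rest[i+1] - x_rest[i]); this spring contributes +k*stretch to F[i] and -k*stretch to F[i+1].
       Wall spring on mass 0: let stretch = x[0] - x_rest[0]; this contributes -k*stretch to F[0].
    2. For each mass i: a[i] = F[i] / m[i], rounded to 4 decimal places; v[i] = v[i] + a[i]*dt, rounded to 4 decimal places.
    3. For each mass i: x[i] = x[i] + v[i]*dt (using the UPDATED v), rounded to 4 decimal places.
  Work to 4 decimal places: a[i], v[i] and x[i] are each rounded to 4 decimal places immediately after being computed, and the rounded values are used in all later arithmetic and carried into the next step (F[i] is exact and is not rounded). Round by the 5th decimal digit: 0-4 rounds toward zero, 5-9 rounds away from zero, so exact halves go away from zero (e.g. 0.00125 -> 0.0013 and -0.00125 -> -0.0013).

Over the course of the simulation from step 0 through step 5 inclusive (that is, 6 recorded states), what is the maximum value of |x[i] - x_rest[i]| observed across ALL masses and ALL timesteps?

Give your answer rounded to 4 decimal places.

Answer: 2.0000

Derivation:
Step 0: x=[5.0000 12.0000] v=[0.0000 -2.0000]
Step 1: x=[6.0000 10.0000] v=[2.0000 -4.0000]
Step 2: x=[6.0000 10.0000] v=[0.0000 0.0000]
Step 3: x=[5.0000 12.0000] v=[-2.0000 4.0000]
Step 4: x=[5.0000 13.0000] v=[0.0000 2.0000]
Step 5: x=[6.5000 12.0000] v=[3.0000 -2.0000]
Max displacement = 2.0000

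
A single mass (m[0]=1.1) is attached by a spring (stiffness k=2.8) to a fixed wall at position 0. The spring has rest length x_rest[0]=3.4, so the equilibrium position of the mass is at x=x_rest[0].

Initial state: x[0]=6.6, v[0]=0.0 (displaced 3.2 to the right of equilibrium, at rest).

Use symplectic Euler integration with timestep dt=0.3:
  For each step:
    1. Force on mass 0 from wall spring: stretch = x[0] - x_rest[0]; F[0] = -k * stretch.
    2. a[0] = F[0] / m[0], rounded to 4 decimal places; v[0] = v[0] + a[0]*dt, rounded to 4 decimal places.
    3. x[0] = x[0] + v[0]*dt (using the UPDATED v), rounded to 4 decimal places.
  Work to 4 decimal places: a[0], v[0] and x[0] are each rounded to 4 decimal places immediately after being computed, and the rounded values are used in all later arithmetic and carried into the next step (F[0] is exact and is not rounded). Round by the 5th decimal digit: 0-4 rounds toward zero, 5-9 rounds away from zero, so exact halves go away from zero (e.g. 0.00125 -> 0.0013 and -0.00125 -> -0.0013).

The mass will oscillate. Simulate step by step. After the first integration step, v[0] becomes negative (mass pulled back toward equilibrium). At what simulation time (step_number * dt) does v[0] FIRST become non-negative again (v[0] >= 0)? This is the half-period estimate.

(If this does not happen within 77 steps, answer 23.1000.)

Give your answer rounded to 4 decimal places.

Step 0: x=[6.6000] v=[0.0000]
Step 1: x=[5.8669] v=[-2.4437]
Step 2: x=[4.5687] v=[-4.3275]
Step 3: x=[3.0027] v=[-5.2200]
Step 4: x=[1.5277] v=[-4.9166]
Step 5: x=[0.4817] v=[-3.4868]
Step 6: x=[0.1042] v=[-1.2583]
Step 7: x=[0.4818] v=[1.2585]
First v>=0 after going negative at step 7, time=2.1000

Answer: 2.1000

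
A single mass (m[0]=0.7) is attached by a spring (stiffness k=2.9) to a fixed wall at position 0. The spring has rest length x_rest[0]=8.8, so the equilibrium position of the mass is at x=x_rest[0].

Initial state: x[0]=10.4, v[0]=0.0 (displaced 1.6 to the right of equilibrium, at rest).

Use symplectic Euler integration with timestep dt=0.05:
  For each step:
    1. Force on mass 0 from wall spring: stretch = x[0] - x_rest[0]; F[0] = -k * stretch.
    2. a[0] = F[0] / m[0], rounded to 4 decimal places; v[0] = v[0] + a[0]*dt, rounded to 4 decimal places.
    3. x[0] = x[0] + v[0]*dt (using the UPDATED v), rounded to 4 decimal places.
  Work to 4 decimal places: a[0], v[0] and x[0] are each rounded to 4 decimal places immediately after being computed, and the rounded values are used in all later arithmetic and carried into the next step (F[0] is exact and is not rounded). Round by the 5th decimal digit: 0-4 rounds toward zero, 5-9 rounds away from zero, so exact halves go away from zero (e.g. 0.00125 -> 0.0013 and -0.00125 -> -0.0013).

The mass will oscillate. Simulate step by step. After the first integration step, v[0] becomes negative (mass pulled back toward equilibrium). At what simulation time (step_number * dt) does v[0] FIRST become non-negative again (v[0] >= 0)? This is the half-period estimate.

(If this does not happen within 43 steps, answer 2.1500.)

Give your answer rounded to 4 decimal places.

Answer: 1.5500

Derivation:
Step 0: x=[10.4000] v=[0.0000]
Step 1: x=[10.3834] v=[-0.3314]
Step 2: x=[10.3504] v=[-0.6594]
Step 3: x=[10.3014] v=[-0.9806]
Step 4: x=[10.2368] v=[-1.2916]
Step 5: x=[10.1573] v=[-1.5892]
Step 6: x=[10.0638] v=[-1.8704]
Step 7: x=[9.9572] v=[-2.1322]
Step 8: x=[9.8386] v=[-2.3719]
Step 9: x=[9.7093] v=[-2.5870]
Step 10: x=[9.5705] v=[-2.7754]
Step 11: x=[9.4238] v=[-2.9350]
Step 12: x=[9.2706] v=[-3.0642]
Step 13: x=[9.1125] v=[-3.1617]
Step 14: x=[8.9512] v=[-3.2264]
Step 15: x=[8.7883] v=[-3.2577]
Step 16: x=[8.6255] v=[-3.2553]
Step 17: x=[8.4645] v=[-3.2192]
Step 18: x=[8.3070] v=[-3.1497]
Step 19: x=[8.1546] v=[-3.0476]
Step 20: x=[8.0089] v=[-2.9139]
Step 21: x=[7.8714] v=[-2.7500]
Step 22: x=[7.7435] v=[-2.5576]
Step 23: x=[7.6266] v=[-2.3388]
Step 24: x=[7.5218] v=[-2.0957]
Step 25: x=[7.4303] v=[-1.8309]
Step 26: x=[7.3529] v=[-1.5472]
Step 27: x=[7.2905] v=[-1.2474]
Step 28: x=[7.2438] v=[-0.9347]
Step 29: x=[7.2132] v=[-0.6123]
Step 30: x=[7.1990] v=[-0.2836]
Step 31: x=[7.2014] v=[0.0480]
First v>=0 after going negative at step 31, time=1.5500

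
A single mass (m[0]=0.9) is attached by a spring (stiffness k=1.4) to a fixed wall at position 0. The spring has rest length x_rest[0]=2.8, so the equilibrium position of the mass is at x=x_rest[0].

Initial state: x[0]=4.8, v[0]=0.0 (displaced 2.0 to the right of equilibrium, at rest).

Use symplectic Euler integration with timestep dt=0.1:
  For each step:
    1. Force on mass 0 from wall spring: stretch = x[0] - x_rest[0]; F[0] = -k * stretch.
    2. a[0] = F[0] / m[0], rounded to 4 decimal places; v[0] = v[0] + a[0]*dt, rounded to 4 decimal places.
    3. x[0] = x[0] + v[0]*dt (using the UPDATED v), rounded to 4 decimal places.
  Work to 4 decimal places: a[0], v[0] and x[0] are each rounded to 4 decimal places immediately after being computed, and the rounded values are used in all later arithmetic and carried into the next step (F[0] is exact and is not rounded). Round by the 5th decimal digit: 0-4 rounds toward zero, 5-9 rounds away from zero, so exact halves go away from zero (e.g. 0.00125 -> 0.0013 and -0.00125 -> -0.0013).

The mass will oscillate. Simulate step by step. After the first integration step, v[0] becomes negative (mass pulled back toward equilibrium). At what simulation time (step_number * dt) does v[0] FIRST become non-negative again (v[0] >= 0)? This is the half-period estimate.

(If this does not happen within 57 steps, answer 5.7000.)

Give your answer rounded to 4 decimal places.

Step 0: x=[4.8000] v=[0.0000]
Step 1: x=[4.7689] v=[-0.3111]
Step 2: x=[4.7072] v=[-0.6174]
Step 3: x=[4.6158] v=[-0.9141]
Step 4: x=[4.4961] v=[-1.1966]
Step 5: x=[4.3501] v=[-1.4604]
Step 6: x=[4.1800] v=[-1.7015]
Step 7: x=[3.9884] v=[-1.9162]
Step 8: x=[3.7783] v=[-2.1011]
Step 9: x=[3.5530] v=[-2.2533]
Step 10: x=[3.3160] v=[-2.3704]
Step 11: x=[3.0709] v=[-2.4507]
Step 12: x=[2.8216] v=[-2.4928]
Step 13: x=[2.5720] v=[-2.4962]
Step 14: x=[2.3259] v=[-2.4607]
Step 15: x=[2.0872] v=[-2.3870]
Step 16: x=[1.8596] v=[-2.2761]
Step 17: x=[1.6466] v=[-2.1298]
Step 18: x=[1.4516] v=[-1.9504]
Step 19: x=[1.2775] v=[-1.7407]
Step 20: x=[1.1271] v=[-1.5039]
Step 21: x=[1.0027] v=[-1.2437]
Step 22: x=[0.9063] v=[-0.9641]
Step 23: x=[0.8394] v=[-0.6695]
Step 24: x=[0.8030] v=[-0.3645]
Step 25: x=[0.7976] v=[-0.0539]
Step 26: x=[0.8234] v=[0.2576]
First v>=0 after going negative at step 26, time=2.6000

Answer: 2.6000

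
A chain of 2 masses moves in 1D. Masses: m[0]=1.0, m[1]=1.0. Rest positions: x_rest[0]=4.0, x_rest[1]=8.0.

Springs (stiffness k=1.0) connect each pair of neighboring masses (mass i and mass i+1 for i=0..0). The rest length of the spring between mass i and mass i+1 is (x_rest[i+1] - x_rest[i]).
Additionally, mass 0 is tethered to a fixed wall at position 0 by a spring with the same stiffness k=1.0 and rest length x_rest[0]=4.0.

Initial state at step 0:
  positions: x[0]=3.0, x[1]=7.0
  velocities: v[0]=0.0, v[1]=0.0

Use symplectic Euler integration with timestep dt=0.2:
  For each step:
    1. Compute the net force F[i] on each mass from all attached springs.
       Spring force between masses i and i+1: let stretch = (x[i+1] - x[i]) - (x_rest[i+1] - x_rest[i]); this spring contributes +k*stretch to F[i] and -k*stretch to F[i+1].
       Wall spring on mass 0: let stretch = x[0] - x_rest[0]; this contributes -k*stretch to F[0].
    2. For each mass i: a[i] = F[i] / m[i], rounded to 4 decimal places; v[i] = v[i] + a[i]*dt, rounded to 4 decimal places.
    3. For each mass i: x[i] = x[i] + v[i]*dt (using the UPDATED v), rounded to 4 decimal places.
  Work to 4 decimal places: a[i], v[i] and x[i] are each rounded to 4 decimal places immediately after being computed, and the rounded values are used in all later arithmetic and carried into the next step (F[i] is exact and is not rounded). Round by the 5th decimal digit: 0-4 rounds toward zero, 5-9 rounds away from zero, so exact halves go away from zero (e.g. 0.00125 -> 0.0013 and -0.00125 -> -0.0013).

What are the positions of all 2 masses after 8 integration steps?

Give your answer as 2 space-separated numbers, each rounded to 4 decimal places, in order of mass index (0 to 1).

Answer: 3.9004 7.2568

Derivation:
Step 0: x=[3.0000 7.0000] v=[0.0000 0.0000]
Step 1: x=[3.0400 7.0000] v=[0.2000 0.0000]
Step 2: x=[3.1168 7.0016] v=[0.3840 0.0080]
Step 3: x=[3.2243 7.0078] v=[0.5376 0.0310]
Step 4: x=[3.3542 7.0227] v=[0.6494 0.0743]
Step 5: x=[3.4967 7.0508] v=[0.7123 0.1406]
Step 6: x=[3.6415 7.0968] v=[0.7238 0.2298]
Step 7: x=[3.7788 7.1645] v=[0.6866 0.3387]
Step 8: x=[3.9004 7.2568] v=[0.6080 0.4616]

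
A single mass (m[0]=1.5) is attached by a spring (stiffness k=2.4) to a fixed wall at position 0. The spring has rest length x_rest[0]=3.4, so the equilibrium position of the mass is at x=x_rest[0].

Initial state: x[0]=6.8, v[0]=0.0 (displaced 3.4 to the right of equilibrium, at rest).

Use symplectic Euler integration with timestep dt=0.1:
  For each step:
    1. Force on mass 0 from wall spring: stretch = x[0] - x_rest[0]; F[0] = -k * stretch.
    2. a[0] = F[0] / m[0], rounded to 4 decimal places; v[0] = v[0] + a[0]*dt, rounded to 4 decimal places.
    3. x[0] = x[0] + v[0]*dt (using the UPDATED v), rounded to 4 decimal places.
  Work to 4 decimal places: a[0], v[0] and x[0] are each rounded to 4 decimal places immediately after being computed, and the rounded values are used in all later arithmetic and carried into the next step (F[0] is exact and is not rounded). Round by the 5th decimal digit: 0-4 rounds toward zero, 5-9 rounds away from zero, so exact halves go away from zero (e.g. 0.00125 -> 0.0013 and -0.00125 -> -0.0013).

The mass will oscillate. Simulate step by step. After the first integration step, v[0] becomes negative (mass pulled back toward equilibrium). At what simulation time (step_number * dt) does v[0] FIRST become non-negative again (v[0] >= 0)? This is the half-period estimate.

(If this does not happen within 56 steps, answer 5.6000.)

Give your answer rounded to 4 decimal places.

Step 0: x=[6.8000] v=[0.0000]
Step 1: x=[6.7456] v=[-0.5440]
Step 2: x=[6.6377] v=[-1.0793]
Step 3: x=[6.4780] v=[-1.5973]
Step 4: x=[6.2690] v=[-2.0898]
Step 5: x=[6.0141] v=[-2.5488]
Step 6: x=[5.7174] v=[-2.9671]
Step 7: x=[5.3836] v=[-3.3379]
Step 8: x=[5.0181] v=[-3.6553]
Step 9: x=[4.6267] v=[-3.9142]
Step 10: x=[4.2157] v=[-4.1105]
Step 11: x=[3.7916] v=[-4.2410]
Step 12: x=[3.3612] v=[-4.3037]
Step 13: x=[2.9315] v=[-4.2975]
Step 14: x=[2.5093] v=[-4.2225]
Step 15: x=[2.1013] v=[-4.0800]
Step 16: x=[1.7141] v=[-3.8722]
Step 17: x=[1.3539] v=[-3.6025]
Step 18: x=[1.0264] v=[-3.2751]
Step 19: x=[0.7369] v=[-2.8953]
Step 20: x=[0.4900] v=[-2.4692]
Step 21: x=[0.2896] v=[-2.0036]
Step 22: x=[0.1390] v=[-1.5059]
Step 23: x=[0.0406] v=[-0.9841]
Step 24: x=[-0.0041] v=[-0.4466]
Step 25: x=[0.0057] v=[0.0981]
First v>=0 after going negative at step 25, time=2.5000

Answer: 2.5000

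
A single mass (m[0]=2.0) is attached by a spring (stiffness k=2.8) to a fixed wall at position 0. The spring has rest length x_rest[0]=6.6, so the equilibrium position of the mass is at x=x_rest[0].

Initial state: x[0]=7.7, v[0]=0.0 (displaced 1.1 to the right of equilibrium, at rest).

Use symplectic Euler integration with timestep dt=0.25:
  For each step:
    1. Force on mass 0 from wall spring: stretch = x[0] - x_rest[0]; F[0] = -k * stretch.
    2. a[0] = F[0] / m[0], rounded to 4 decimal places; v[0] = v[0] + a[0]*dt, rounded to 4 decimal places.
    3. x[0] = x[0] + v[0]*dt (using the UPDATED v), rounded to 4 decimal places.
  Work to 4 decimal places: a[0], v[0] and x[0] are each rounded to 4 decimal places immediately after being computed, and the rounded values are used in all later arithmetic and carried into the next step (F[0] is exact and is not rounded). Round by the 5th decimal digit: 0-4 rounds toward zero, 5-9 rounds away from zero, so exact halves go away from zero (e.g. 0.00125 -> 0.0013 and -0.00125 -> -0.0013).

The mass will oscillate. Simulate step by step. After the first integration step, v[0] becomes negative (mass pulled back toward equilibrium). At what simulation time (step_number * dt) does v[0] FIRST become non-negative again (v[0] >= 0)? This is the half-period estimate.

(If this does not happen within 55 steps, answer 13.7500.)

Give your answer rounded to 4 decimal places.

Step 0: x=[7.7000] v=[0.0000]
Step 1: x=[7.6038] v=[-0.3850]
Step 2: x=[7.4197] v=[-0.7363]
Step 3: x=[7.1639] v=[-1.0232]
Step 4: x=[6.8588] v=[-1.2206]
Step 5: x=[6.5310] v=[-1.3112]
Step 6: x=[6.2092] v=[-1.2871]
Step 7: x=[5.9216] v=[-1.1503]
Step 8: x=[5.6934] v=[-0.9129]
Step 9: x=[5.5445] v=[-0.5956]
Step 10: x=[5.4880] v=[-0.2262]
Step 11: x=[5.5288] v=[0.1630]
First v>=0 after going negative at step 11, time=2.7500

Answer: 2.7500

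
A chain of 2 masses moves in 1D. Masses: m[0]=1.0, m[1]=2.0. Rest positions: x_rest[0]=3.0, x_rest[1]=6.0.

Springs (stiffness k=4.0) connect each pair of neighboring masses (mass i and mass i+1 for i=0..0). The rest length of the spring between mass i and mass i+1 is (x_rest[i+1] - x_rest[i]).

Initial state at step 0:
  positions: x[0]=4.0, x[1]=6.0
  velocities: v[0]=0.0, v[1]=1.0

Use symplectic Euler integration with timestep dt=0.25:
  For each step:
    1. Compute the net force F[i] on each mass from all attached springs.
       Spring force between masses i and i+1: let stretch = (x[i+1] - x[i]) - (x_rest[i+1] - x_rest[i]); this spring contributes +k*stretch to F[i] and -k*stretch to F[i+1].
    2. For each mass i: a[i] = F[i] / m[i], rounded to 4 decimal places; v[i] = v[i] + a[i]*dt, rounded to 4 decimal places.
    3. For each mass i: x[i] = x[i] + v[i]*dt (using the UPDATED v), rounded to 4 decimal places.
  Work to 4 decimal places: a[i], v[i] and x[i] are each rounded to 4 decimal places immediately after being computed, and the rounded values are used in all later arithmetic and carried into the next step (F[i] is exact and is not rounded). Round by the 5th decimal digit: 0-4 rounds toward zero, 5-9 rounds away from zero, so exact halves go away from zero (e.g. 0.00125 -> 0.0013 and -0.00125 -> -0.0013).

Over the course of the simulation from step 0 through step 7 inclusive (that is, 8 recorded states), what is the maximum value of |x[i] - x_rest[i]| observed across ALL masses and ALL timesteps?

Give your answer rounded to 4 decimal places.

Step 0: x=[4.0000 6.0000] v=[0.0000 1.0000]
Step 1: x=[3.7500 6.3750] v=[-1.0000 1.5000]
Step 2: x=[3.4063 6.7969] v=[-1.3750 1.6875]
Step 3: x=[3.1602 7.1700] v=[-0.9844 1.4922]
Step 4: x=[3.1666 7.4168] v=[0.0254 0.9873]
Step 5: x=[3.4855 7.5074] v=[1.2756 0.3622]
Step 6: x=[4.0599 7.4702] v=[2.2975 -0.1488]
Step 7: x=[4.7369 7.3817] v=[2.7078 -0.3540]
Max displacement = 1.7369

Answer: 1.7369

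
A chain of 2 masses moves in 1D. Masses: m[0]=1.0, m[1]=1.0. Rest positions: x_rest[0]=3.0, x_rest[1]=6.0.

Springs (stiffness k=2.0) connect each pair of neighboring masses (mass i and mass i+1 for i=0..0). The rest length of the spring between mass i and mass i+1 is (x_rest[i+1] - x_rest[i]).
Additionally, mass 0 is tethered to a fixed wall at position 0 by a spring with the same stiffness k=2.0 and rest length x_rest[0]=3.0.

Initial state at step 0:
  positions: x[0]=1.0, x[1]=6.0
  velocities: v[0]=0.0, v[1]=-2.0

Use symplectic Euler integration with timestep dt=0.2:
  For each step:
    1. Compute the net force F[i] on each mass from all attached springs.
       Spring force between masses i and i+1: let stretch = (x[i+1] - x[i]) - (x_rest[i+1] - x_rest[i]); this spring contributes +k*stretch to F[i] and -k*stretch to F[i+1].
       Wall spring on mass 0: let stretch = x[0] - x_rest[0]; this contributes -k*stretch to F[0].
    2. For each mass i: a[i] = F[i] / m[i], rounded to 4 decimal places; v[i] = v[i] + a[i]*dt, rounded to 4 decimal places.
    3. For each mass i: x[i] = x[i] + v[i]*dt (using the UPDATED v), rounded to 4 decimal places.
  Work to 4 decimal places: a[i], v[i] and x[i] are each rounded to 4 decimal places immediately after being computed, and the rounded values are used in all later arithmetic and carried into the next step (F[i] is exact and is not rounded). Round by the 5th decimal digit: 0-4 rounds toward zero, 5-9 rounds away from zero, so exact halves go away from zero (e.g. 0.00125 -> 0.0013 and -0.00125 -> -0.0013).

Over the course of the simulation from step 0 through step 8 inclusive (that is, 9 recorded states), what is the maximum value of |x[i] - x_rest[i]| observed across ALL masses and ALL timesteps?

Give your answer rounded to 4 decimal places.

Answer: 2.8186

Derivation:
Step 0: x=[1.0000 6.0000] v=[0.0000 -2.0000]
Step 1: x=[1.3200 5.4400] v=[1.6000 -2.8000]
Step 2: x=[1.8640 4.7904] v=[2.7200 -3.2480]
Step 3: x=[2.4930 4.1467] v=[3.1450 -3.2186]
Step 4: x=[3.0549 3.6107] v=[2.8093 -2.6801]
Step 5: x=[3.4168 3.2702] v=[1.8097 -1.7024]
Step 6: x=[3.4937 3.1814] v=[0.3843 -0.4438]
Step 7: x=[3.2661 3.3576] v=[-1.1381 0.8811]
Step 8: x=[2.7845 3.7665] v=[-2.4079 2.0445]
Max displacement = 2.8186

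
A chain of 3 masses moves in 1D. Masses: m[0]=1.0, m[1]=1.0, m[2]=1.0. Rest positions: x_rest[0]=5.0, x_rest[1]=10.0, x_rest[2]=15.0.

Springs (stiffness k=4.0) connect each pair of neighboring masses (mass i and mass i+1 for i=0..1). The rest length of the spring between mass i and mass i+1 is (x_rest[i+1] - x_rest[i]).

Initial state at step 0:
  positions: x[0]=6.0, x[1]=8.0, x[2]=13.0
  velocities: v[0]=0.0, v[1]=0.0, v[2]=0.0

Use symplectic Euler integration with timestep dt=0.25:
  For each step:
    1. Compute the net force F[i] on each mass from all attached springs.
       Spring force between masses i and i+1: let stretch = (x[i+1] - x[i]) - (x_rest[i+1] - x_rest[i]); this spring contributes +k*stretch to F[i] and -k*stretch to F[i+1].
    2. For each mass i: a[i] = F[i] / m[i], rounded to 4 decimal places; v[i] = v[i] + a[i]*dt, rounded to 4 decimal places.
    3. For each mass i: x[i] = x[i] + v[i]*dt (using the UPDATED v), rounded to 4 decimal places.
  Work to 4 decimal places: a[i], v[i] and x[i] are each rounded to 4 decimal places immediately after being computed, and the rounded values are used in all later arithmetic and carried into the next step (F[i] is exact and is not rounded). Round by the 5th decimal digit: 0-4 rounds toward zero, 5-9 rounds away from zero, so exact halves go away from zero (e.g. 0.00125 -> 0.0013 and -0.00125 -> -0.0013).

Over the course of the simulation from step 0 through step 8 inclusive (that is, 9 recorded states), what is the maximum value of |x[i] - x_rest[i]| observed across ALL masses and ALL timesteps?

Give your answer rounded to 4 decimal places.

Step 0: x=[6.0000 8.0000 13.0000] v=[0.0000 0.0000 0.0000]
Step 1: x=[5.2500 8.7500 13.0000] v=[-3.0000 3.0000 0.0000]
Step 2: x=[4.1250 9.6875 13.1875] v=[-4.5000 3.7500 0.7500]
Step 3: x=[3.1406 10.1094 13.7500] v=[-3.9375 1.6875 2.2500]
Step 4: x=[2.6484 9.6992 14.6524] v=[-1.9687 -1.6407 3.6094]
Step 5: x=[2.6689 8.7646 15.5665] v=[0.0821 -3.7383 3.6562]
Step 6: x=[2.9634 8.0066 16.0301] v=[1.1778 -3.0321 1.8543]
Step 7: x=[3.2687 7.9937 15.7378] v=[1.2210 -0.0518 -1.1692]
Step 8: x=[3.5052 8.7355 14.7595] v=[0.9460 2.9673 -3.9133]
Max displacement = 2.3516

Answer: 2.3516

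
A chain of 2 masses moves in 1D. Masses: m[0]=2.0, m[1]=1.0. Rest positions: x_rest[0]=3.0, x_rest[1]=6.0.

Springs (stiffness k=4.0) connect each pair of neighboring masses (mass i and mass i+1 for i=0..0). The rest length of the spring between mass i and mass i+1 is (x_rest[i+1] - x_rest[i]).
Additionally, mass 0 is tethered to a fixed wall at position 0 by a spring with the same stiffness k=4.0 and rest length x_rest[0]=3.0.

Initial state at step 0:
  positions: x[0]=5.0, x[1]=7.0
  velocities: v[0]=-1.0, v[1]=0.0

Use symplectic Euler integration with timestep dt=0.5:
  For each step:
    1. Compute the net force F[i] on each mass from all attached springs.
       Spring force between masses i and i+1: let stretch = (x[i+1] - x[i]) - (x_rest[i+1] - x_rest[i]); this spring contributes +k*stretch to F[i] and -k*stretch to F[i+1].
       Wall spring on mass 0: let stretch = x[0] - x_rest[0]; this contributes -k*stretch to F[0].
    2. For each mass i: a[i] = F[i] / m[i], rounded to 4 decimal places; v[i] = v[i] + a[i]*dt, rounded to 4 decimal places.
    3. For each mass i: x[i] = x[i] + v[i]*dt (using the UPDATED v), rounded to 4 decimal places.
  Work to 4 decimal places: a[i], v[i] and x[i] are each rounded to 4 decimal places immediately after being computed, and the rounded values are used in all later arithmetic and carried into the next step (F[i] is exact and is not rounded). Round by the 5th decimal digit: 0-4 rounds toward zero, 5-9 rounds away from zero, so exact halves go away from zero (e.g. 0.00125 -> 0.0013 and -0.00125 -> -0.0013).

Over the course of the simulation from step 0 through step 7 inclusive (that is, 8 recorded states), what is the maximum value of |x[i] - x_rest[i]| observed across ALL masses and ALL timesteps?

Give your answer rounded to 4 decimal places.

Answer: 3.5000

Derivation:
Step 0: x=[5.0000 7.0000] v=[-1.0000 0.0000]
Step 1: x=[3.0000 8.0000] v=[-4.0000 2.0000]
Step 2: x=[2.0000 7.0000] v=[-2.0000 -2.0000]
Step 3: x=[2.5000 4.0000] v=[1.0000 -6.0000]
Step 4: x=[2.5000 2.5000] v=[0.0000 -3.0000]
Step 5: x=[1.2500 4.0000] v=[-2.5000 3.0000]
Step 6: x=[0.7500 5.7500] v=[-1.0000 3.5000]
Step 7: x=[2.3750 5.5000] v=[3.2500 -0.5000]
Max displacement = 3.5000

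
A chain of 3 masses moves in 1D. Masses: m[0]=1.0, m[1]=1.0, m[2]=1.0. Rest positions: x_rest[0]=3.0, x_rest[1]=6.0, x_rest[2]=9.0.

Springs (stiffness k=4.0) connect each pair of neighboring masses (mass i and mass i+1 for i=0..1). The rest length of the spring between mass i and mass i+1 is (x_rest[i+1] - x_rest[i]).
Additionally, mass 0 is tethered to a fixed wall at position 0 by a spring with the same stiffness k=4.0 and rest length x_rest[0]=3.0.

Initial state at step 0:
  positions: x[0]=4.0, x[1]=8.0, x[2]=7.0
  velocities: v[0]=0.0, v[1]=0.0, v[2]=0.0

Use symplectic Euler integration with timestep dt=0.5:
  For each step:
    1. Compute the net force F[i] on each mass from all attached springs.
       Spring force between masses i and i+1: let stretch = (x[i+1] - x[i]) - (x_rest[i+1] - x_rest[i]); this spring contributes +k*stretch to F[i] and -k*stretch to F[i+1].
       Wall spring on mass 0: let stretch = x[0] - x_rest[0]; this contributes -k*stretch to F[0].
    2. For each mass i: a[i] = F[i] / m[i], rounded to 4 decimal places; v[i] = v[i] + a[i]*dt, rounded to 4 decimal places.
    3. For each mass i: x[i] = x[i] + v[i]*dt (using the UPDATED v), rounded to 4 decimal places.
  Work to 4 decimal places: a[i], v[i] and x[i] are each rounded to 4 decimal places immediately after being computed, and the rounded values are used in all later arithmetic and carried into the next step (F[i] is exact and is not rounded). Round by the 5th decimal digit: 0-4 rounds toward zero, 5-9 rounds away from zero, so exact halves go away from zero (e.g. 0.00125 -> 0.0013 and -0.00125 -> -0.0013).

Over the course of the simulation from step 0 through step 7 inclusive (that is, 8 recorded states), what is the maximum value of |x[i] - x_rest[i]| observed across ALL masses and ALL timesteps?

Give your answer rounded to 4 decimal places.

Step 0: x=[4.0000 8.0000 7.0000] v=[0.0000 0.0000 0.0000]
Step 1: x=[4.0000 3.0000 11.0000] v=[0.0000 -10.0000 8.0000]
Step 2: x=[-1.0000 7.0000 10.0000] v=[-10.0000 8.0000 -2.0000]
Step 3: x=[3.0000 6.0000 9.0000] v=[8.0000 -2.0000 -2.0000]
Step 4: x=[7.0000 5.0000 8.0000] v=[8.0000 -2.0000 -2.0000]
Step 5: x=[2.0000 9.0000 7.0000] v=[-10.0000 8.0000 -2.0000]
Step 6: x=[2.0000 4.0000 11.0000] v=[0.0000 -10.0000 8.0000]
Step 7: x=[2.0000 4.0000 11.0000] v=[0.0000 0.0000 0.0000]
Max displacement = 4.0000

Answer: 4.0000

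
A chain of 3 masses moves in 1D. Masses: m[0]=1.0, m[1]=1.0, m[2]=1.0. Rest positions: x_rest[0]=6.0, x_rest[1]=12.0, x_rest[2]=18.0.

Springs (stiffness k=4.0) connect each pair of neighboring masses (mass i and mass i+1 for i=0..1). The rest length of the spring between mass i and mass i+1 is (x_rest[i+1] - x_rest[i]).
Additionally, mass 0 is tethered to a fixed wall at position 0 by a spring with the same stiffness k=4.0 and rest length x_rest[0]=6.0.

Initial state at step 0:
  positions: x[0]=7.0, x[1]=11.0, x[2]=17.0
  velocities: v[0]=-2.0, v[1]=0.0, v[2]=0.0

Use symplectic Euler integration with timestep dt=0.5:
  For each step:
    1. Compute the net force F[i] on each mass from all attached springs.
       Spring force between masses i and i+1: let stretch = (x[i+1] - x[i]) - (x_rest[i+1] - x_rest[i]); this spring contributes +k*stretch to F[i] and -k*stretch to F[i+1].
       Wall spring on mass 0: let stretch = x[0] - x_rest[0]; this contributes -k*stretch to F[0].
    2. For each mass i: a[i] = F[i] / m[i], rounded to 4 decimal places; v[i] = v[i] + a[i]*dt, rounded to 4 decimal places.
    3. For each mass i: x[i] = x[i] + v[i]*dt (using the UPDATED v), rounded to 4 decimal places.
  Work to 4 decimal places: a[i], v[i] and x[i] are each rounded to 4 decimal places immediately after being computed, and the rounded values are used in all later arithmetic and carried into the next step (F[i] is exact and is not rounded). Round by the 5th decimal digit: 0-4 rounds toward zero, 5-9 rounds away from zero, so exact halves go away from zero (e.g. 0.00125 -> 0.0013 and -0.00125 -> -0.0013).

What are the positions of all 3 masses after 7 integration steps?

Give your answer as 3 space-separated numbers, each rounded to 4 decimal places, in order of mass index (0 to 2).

Answer: 5.0000 13.0000 19.0000

Derivation:
Step 0: x=[7.0000 11.0000 17.0000] v=[-2.0000 0.0000 0.0000]
Step 1: x=[3.0000 13.0000 17.0000] v=[-8.0000 4.0000 0.0000]
Step 2: x=[6.0000 9.0000 19.0000] v=[6.0000 -8.0000 4.0000]
Step 3: x=[6.0000 12.0000 17.0000] v=[0.0000 6.0000 -4.0000]
Step 4: x=[6.0000 14.0000 16.0000] v=[0.0000 4.0000 -2.0000]
Step 5: x=[8.0000 10.0000 19.0000] v=[4.0000 -8.0000 6.0000]
Step 6: x=[4.0000 13.0000 19.0000] v=[-8.0000 6.0000 0.0000]
Step 7: x=[5.0000 13.0000 19.0000] v=[2.0000 0.0000 0.0000]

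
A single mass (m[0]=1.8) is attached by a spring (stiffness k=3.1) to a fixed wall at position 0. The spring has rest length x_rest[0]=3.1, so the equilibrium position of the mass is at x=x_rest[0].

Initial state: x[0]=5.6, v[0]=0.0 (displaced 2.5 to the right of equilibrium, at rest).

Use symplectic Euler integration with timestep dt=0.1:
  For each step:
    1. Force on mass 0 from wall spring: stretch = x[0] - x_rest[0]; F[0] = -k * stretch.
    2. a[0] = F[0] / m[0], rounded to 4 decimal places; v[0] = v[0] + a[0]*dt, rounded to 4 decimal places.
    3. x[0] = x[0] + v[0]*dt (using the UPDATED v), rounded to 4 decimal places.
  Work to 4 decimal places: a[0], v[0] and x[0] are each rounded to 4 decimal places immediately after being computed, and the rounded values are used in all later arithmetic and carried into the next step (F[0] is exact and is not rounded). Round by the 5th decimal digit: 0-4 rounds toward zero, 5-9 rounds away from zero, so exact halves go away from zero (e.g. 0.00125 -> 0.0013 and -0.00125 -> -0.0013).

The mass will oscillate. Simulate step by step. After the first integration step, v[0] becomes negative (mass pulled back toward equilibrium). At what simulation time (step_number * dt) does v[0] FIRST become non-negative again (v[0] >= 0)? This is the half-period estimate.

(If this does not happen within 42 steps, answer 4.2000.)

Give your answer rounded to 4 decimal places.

Answer: 2.4000

Derivation:
Step 0: x=[5.6000] v=[0.0000]
Step 1: x=[5.5569] v=[-0.4306]
Step 2: x=[5.4715] v=[-0.8537]
Step 3: x=[5.3453] v=[-1.2621]
Step 4: x=[5.1804] v=[-1.6488]
Step 5: x=[4.9797] v=[-2.0071]
Step 6: x=[4.7466] v=[-2.3308]
Step 7: x=[4.4852] v=[-2.6144]
Step 8: x=[4.1999] v=[-2.8530]
Step 9: x=[3.8957] v=[-3.0424]
Step 10: x=[3.5778] v=[-3.1794]
Step 11: x=[3.2516] v=[-3.2617]
Step 12: x=[2.9228] v=[-3.2878]
Step 13: x=[2.5971] v=[-3.2573]
Step 14: x=[2.2800] v=[-3.1707]
Step 15: x=[1.9771] v=[-3.0295]
Step 16: x=[1.6935] v=[-2.8361]
Step 17: x=[1.4341] v=[-2.5939]
Step 18: x=[1.2034] v=[-2.3070]
Step 19: x=[1.0054] v=[-1.9804]
Step 20: x=[0.8434] v=[-1.6197]
Step 21: x=[0.7203] v=[-1.2311]
Step 22: x=[0.6382] v=[-0.8213]
Step 23: x=[0.5985] v=[-0.3973]
Step 24: x=[0.6019] v=[0.0335]
First v>=0 after going negative at step 24, time=2.4000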